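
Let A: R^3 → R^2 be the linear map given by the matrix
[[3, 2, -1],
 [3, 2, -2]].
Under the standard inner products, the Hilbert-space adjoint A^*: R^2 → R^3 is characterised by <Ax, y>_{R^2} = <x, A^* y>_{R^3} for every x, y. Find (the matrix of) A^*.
A^* = A^T =
[[3, 3],
 [2, 2],
 [-1, -2]]

For real matrices with standard dot products, the defining identity <Ax, y> = <x, A^* y> gives (Ax)^T y = x^T (A^*) y, i.e. x^T A^T y = x^T (A^*) y. Since this holds for all x, y, we must have A^* = A^T. Therefore
A^* =
[[3, 3],
 [2, 2],
 [-1, -2]].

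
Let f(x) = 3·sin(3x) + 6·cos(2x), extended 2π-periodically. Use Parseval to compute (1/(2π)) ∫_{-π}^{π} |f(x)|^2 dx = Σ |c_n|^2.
Σ |c_n|^2 = 45/2

Expand |f|^2 and use orthogonality of {sin(nx), cos(mx)} on [-π, π]:
  ∫_{-π}^{π} sin(nx)^2 dx = π, ∫ cos(mx)^2 dx = π, and cross terms integrate to 0.
So ∫_{-π}^{π} f(x)^2 dx = 3^2 · π + 6^2 · π = (9 + 36)π.
Divide by 2π: (9 + 36)/2 = 45/2.
By Parseval, this equals Σ |c_n|^2.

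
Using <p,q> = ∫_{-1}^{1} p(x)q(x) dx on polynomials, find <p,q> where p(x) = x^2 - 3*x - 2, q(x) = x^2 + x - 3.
<p,q> = 106/15

Expand the product: p(x)·q(x) = x^4 - 2*x^3 - 8*x^2 + 7*x + 6.
∫_{-1}^{1} of each monomial x^k gives [2/(k+1) if k even, 0 if k odd]. Integrating term-by-term (or equivalently evaluating the antiderivative F(x) = x^5/5 - x^4/2 - 8*x^3/3 + 7*x^2/2 + 6*x at the endpoints):
  F(1) − F(−1) = 98/15 − (-8/15) = 106/15.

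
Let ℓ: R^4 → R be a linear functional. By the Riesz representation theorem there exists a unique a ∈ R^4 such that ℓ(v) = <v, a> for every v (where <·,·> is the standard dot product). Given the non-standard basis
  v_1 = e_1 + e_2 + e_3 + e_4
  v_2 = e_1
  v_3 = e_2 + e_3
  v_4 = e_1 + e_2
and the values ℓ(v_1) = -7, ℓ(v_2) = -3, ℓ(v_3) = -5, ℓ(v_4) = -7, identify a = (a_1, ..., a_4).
a = (-3, -4, -1, 1)

Write a = (a_1, ..., a_4) in the standard basis. For each basis vector v_i, ℓ(v_i) = <v_i, a> is a linear equation in the a_j's. Collect the n equations into a matrix system V a = ℓ, where row i of V is v_i (expressed in the standard basis). Since V is invertible (lower-triangular with 1s on the diagonal, up to permutation), solve by back-substitution:
  V =
[[1, 1, 1, 1],
 [1, 0, 0, 0],
 [0, 1, 1, 0],
 [1, 1, 0, 0]]
  V a = (-7, -3, -5, -7)
Solving gives a = (-3, -4, -1, 1).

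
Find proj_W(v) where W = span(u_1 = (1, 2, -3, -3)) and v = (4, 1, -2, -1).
proj_W(v) = (15/23, 30/23, -45/23, -45/23)

Set up U = [u_1 | ... | u_1] ∈ R^(4×1). The projector onto W = col(U) is P = U (U^T U)^(-1) U^T.
Compute U^T U =
  [23],
and U^T v = (15).
Solve U^T U · c = U^T v for the coefficients: c = (15/23). The projection is proj_W(v) = U c.
Check: (v - proj_W(v)) · u_1 = 0  (should be 0).
Result: proj_W(v) = (15/23, 30/23, -45/23, -45/23).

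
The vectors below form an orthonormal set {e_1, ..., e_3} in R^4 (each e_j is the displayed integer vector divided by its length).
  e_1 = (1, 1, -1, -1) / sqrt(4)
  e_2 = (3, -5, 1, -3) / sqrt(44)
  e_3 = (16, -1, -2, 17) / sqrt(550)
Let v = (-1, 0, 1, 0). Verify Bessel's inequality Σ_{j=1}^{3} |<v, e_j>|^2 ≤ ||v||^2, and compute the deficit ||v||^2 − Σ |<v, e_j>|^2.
Σ |<v, e_j>|^2 = 42/25; ||v||^2 = 2; deficit = 8/25

Write each e_j = u_j / sqrt(<u_j, u_j>) where u_j is the displayed integer vector. Then <v, e_j> = <v, u_j> / sqrt(<u_j, u_j>), so |<v, e_j>|^2 = <v, u_j>^2 / <u_j, u_j>.
Coefficients: <v, e_1> = -2/sqrt(4), <v, e_2> = -2/sqrt(44), <v, e_3> = -18/sqrt(550).
Square and sum: Σ |<v, e_j>|^2 = 42/25.
Compute ||v||^2 = v·v = 2.
Deficit = 2 − 42/25 = 8/25 ≥ 0, confirming Bessel's inequality. (The deficit equals ||v − Σ <v,e_j> e_j||^2, the squared distance from v to span{e_j}.)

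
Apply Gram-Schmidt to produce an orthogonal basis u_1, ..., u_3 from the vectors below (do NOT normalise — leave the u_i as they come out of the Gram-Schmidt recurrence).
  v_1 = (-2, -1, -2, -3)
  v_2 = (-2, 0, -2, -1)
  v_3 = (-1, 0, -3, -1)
Orthogonal basis:
  u_1 = (-2, -1, -2, -3)
  u_2 = (-7/9, 11/18, -7/9, 5/6)
  u_3 = (1, 0, -1, 0)

Apply the Gram-Schmidt recurrence
  u_1 = v_1
  u_i = v_i − Σ_{j<i} ((v_i · u_j) / (u_j · u_j)) · u_j.

Step by step this gives:
  u_1 = (-2, -1, -2, -3)
  u_2 = (-7/9, 11/18, -7/9, 5/6)
  u_3 = (1, 0, -1, 0)

Orthogonality check:
  u_2 · u_1 = 0 (should be 0)
  u_3 · u_1 = 0 (should be 0)
  u_3 · u_2 = 0 (should be 0)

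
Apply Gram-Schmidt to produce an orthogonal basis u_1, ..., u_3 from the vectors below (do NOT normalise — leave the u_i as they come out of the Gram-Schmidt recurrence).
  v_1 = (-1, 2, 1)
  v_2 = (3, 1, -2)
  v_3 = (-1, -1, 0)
Orthogonal basis:
  u_1 = (-1, 2, 1)
  u_2 = (5/2, 2, -3/2)
  u_3 = (-4/15, 4/75, -28/75)

Apply the Gram-Schmidt recurrence
  u_1 = v_1
  u_i = v_i − Σ_{j<i} ((v_i · u_j) / (u_j · u_j)) · u_j.

Step by step this gives:
  u_1 = (-1, 2, 1)
  u_2 = (5/2, 2, -3/2)
  u_3 = (-4/15, 4/75, -28/75)

Orthogonality check:
  u_2 · u_1 = 0 (should be 0)
  u_3 · u_1 = 0 (should be 0)
  u_3 · u_2 = 0 (should be 0)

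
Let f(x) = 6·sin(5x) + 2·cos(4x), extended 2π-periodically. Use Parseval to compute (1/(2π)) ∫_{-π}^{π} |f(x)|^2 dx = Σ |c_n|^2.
Σ |c_n|^2 = 20

Expand |f|^2 and use orthogonality of {sin(nx), cos(mx)} on [-π, π]:
  ∫_{-π}^{π} sin(nx)^2 dx = π, ∫ cos(mx)^2 dx = π, and cross terms integrate to 0.
So ∫_{-π}^{π} f(x)^2 dx = 6^2 · π + 2^2 · π = (36 + 4)π.
Divide by 2π: (36 + 4)/2 = 20.
By Parseval, this equals Σ |c_n|^2.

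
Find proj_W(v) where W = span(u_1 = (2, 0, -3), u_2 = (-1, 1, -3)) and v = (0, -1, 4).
proj_W(v) = (3/94, -85/94, 189/47)

Set up U = [u_1 | ... | u_2] ∈ R^(3×2). The projector onto W = col(U) is P = U (U^T U)^(-1) U^T.
Compute U^T U =
  [13, 7]
  [7, 11],
and U^T v = (-12, -13).
Solve U^T U · c = U^T v for the coefficients: c = (-41/94, -85/94). The projection is proj_W(v) = U c.
Check: (v - proj_W(v)) · u_1 = 0  (should be 0).
Check: (v - proj_W(v)) · u_2 = 0  (should be 0).
Result: proj_W(v) = (3/94, -85/94, 189/47).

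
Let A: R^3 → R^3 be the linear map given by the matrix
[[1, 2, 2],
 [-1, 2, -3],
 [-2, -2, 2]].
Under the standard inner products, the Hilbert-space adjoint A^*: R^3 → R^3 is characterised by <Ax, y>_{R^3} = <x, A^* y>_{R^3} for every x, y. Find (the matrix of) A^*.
A^* = A^T =
[[1, -1, -2],
 [2, 2, -2],
 [2, -3, 2]]

For real matrices with standard dot products, the defining identity <Ax, y> = <x, A^* y> gives (Ax)^T y = x^T (A^*) y, i.e. x^T A^T y = x^T (A^*) y. Since this holds for all x, y, we must have A^* = A^T. Therefore
A^* =
[[1, -1, -2],
 [2, 2, -2],
 [2, -3, 2]].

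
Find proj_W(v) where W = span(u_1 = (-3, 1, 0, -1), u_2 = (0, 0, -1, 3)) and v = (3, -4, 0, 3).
proj_W(v) = (399/101, -133/101, -51/101, 286/101)

Set up U = [u_1 | ... | u_2] ∈ R^(4×2). The projector onto W = col(U) is P = U (U^T U)^(-1) U^T.
Compute U^T U =
  [11, -3]
  [-3, 10],
and U^T v = (-16, 9).
Solve U^T U · c = U^T v for the coefficients: c = (-133/101, 51/101). The projection is proj_W(v) = U c.
Check: (v - proj_W(v)) · u_1 = 0  (should be 0).
Check: (v - proj_W(v)) · u_2 = 0  (should be 0).
Result: proj_W(v) = (399/101, -133/101, -51/101, 286/101).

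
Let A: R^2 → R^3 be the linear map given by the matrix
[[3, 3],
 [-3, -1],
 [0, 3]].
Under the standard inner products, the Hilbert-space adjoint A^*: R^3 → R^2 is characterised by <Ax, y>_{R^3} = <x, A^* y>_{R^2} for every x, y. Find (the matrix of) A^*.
A^* = A^T =
[[3, -3, 0],
 [3, -1, 3]]

For real matrices with standard dot products, the defining identity <Ax, y> = <x, A^* y> gives (Ax)^T y = x^T (A^*) y, i.e. x^T A^T y = x^T (A^*) y. Since this holds for all x, y, we must have A^* = A^T. Therefore
A^* =
[[3, -3, 0],
 [3, -1, 3]].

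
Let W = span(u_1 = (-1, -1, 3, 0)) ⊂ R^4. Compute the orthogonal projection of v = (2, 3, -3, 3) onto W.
proj_W(v) = (14/11, 14/11, -42/11, 0)

Set up U = [u_1 | ... | u_1] ∈ R^(4×1). The projector onto W = col(U) is P = U (U^T U)^(-1) U^T.
Compute U^T U =
  [11],
and U^T v = (-14).
Solve U^T U · c = U^T v for the coefficients: c = (-14/11). The projection is proj_W(v) = U c.
Check: (v - proj_W(v)) · u_1 = 0  (should be 0).
Result: proj_W(v) = (14/11, 14/11, -42/11, 0).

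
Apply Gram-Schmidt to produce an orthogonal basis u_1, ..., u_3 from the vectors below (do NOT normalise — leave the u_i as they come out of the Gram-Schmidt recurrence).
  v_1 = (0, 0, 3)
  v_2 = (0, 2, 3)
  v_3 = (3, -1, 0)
Orthogonal basis:
  u_1 = (0, 0, 3)
  u_2 = (0, 2, 0)
  u_3 = (3, 0, 0)

Apply the Gram-Schmidt recurrence
  u_1 = v_1
  u_i = v_i − Σ_{j<i} ((v_i · u_j) / (u_j · u_j)) · u_j.

Step by step this gives:
  u_1 = (0, 0, 3)
  u_2 = (0, 2, 0)
  u_3 = (3, 0, 0)

Orthogonality check:
  u_2 · u_1 = 0 (should be 0)
  u_3 · u_1 = 0 (should be 0)
  u_3 · u_2 = 0 (should be 0)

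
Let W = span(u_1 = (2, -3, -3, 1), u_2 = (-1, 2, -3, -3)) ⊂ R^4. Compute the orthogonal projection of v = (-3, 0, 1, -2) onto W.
proj_W(v) = (-598/525, 191/105, 5/7, -589/525)

Set up U = [u_1 | ... | u_2] ∈ R^(4×2). The projector onto W = col(U) is P = U (U^T U)^(-1) U^T.
Compute U^T U =
  [23, -2]
  [-2, 23],
and U^T v = (-11, 6).
Solve U^T U · c = U^T v for the coefficients: c = (-241/525, 116/525). The projection is proj_W(v) = U c.
Check: (v - proj_W(v)) · u_1 = 0  (should be 0).
Check: (v - proj_W(v)) · u_2 = 0  (should be 0).
Result: proj_W(v) = (-598/525, 191/105, 5/7, -589/525).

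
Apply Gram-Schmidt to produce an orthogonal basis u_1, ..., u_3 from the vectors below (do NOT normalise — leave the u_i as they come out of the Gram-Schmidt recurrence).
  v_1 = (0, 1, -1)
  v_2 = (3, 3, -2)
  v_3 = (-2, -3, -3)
Orthogonal basis:
  u_1 = (0, 1, -1)
  u_2 = (3, 1/2, 1/2)
  u_3 = (16/19, -48/19, -48/19)

Apply the Gram-Schmidt recurrence
  u_1 = v_1
  u_i = v_i − Σ_{j<i} ((v_i · u_j) / (u_j · u_j)) · u_j.

Step by step this gives:
  u_1 = (0, 1, -1)
  u_2 = (3, 1/2, 1/2)
  u_3 = (16/19, -48/19, -48/19)

Orthogonality check:
  u_2 · u_1 = 0 (should be 0)
  u_3 · u_1 = 0 (should be 0)
  u_3 · u_2 = 0 (should be 0)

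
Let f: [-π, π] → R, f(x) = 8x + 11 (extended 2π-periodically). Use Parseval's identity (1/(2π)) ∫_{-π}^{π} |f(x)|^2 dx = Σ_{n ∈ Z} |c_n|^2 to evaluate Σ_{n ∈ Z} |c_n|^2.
Σ |c_n|^2 = 64π^2/3 + 121

Expand and integrate term by term over [-π, π]:
  ∫ (8x)^2 dx = 64·(2π^3/3); ∫ 2·8·(11)·x dx = 0 (odd integrand); ∫ 11^2 dx = 121·2π.
So (1/(2π)) ∫_{-π}^{π} (8x + 11)^2 dx = 64π^2/3 + 121 = 64π^2/3 + 121.
Parseval ⇒ Σ |c_n|^2 = 64π^2/3 + 121.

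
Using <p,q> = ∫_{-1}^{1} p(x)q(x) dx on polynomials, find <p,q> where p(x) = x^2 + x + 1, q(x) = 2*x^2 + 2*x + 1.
<p,q> = 92/15

Expand the product: p(x)·q(x) = 2*x^4 + 4*x^3 + 5*x^2 + 3*x + 1.
∫_{-1}^{1} of each monomial x^k gives [2/(k+1) if k even, 0 if k odd]. Integrating term-by-term (or equivalently evaluating the antiderivative F(x) = 2*x^5/5 + x^4 + 5*x^3/3 + 3*x^2/2 + x at the endpoints):
  F(1) − F(−1) = 167/30 − (-17/30) = 92/15.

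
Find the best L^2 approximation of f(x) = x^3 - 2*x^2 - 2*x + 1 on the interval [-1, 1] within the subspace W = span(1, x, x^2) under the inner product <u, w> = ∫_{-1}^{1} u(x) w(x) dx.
g(x) = -2*x^2 - 7*x/5 + 1

The best approximation g ∈ W is the orthogonal projection of f onto W. Writing g = a_0 + a_1 x + a_2 x^2, the coefficients solve the normal equations G · a = b where
  G_{ij} = <φ_i, φ_j> and b_i = <f, φ_i>, with φ_0 = 1, φ_1 = x, φ_2 = x^2.
G =
  [2, 0, 2/3]
  [0, 2/3, 0]
  [2/3, 0, 2/5],
b = (2/3, -14/15, -2/15).
Solving gives a_0 = 1, a_1 = -7/5, a_2 = -2, so
  g(x) = -2*x^2 - 7*x/5 + 1.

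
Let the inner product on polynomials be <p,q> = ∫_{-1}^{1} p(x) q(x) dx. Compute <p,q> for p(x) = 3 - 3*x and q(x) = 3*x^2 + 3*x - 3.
<p,q> = -18

Expand the product: p(x)·q(x) = -9*x^3 + 18*x - 9.
∫_{-1}^{1} of each monomial x^k gives [2/(k+1) if k even, 0 if k odd]. Integrating term-by-term (or equivalently evaluating the antiderivative F(x) = -9*x^4/4 + 9*x^2 - 9*x at the endpoints):
  F(1) − F(−1) = -9/4 − (63/4) = -18.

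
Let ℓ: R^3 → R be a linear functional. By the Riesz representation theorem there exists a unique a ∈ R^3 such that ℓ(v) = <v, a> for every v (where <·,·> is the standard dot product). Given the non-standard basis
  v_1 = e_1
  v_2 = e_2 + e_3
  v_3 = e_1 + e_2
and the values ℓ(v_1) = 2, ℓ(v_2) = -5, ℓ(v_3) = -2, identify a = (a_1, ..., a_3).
a = (2, -4, -1)

Write a = (a_1, ..., a_3) in the standard basis. For each basis vector v_i, ℓ(v_i) = <v_i, a> is a linear equation in the a_j's. Collect the n equations into a matrix system V a = ℓ, where row i of V is v_i (expressed in the standard basis). Since V is invertible (lower-triangular with 1s on the diagonal, up to permutation), solve by back-substitution:
  V =
[[1, 0, 0],
 [0, 1, 1],
 [1, 1, 0]]
  V a = (2, -5, -2)
Solving gives a = (2, -4, -1).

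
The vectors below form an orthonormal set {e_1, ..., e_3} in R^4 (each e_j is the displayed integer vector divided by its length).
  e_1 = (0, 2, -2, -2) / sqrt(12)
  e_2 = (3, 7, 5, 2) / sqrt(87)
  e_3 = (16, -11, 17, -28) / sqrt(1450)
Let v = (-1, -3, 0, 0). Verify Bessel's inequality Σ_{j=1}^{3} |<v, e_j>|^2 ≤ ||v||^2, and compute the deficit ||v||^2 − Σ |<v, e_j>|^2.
Σ |<v, e_j>|^2 = 491/50; ||v||^2 = 10; deficit = 9/50

Write each e_j = u_j / sqrt(<u_j, u_j>) where u_j is the displayed integer vector. Then <v, e_j> = <v, u_j> / sqrt(<u_j, u_j>), so |<v, e_j>|^2 = <v, u_j>^2 / <u_j, u_j>.
Coefficients: <v, e_1> = -6/sqrt(12), <v, e_2> = -24/sqrt(87), <v, e_3> = 17/sqrt(1450).
Square and sum: Σ |<v, e_j>|^2 = 491/50.
Compute ||v||^2 = v·v = 10.
Deficit = 10 − 491/50 = 9/50 ≥ 0, confirming Bessel's inequality. (The deficit equals ||v − Σ <v,e_j> e_j||^2, the squared distance from v to span{e_j}.)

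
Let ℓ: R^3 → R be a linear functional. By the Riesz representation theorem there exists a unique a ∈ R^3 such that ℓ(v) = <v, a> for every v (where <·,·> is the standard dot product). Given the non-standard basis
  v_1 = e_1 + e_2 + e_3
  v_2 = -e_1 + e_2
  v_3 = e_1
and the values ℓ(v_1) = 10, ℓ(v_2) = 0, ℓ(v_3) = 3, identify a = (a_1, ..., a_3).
a = (3, 3, 4)

Write a = (a_1, ..., a_3) in the standard basis. For each basis vector v_i, ℓ(v_i) = <v_i, a> is a linear equation in the a_j's. Collect the n equations into a matrix system V a = ℓ, where row i of V is v_i (expressed in the standard basis). Since V is invertible (lower-triangular with 1s on the diagonal, up to permutation), solve by back-substitution:
  V =
[[1, 1, 1],
 [-1, 1, 0],
 [1, 0, 0]]
  V a = (10, 0, 3)
Solving gives a = (3, 3, 4).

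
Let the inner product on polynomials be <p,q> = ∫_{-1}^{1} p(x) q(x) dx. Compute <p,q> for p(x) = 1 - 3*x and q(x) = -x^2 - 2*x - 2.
<p,q> = -2/3

Expand the product: p(x)·q(x) = 3*x^3 + 5*x^2 + 4*x - 2.
∫_{-1}^{1} of each monomial x^k gives [2/(k+1) if k even, 0 if k odd]. Integrating term-by-term (or equivalently evaluating the antiderivative F(x) = 3*x^4/4 + 5*x^3/3 + 2*x^2 - 2*x at the endpoints):
  F(1) − F(−1) = 29/12 − (37/12) = -2/3.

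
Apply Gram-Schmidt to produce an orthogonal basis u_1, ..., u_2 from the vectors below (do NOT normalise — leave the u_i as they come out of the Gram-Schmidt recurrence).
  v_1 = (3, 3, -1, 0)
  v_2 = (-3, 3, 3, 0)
Orthogonal basis:
  u_1 = (3, 3, -1, 0)
  u_2 = (-48/19, 66/19, 54/19, 0)

Apply the Gram-Schmidt recurrence
  u_1 = v_1
  u_i = v_i − Σ_{j<i} ((v_i · u_j) / (u_j · u_j)) · u_j.

Step by step this gives:
  u_1 = (3, 3, -1, 0)
  u_2 = (-48/19, 66/19, 54/19, 0)

Orthogonality check:
  u_2 · u_1 = 0 (should be 0)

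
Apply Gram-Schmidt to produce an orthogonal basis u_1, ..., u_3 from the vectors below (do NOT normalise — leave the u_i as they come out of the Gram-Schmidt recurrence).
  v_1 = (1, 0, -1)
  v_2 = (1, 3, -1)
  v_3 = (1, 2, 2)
Orthogonal basis:
  u_1 = (1, 0, -1)
  u_2 = (0, 3, 0)
  u_3 = (3/2, 0, 3/2)

Apply the Gram-Schmidt recurrence
  u_1 = v_1
  u_i = v_i − Σ_{j<i} ((v_i · u_j) / (u_j · u_j)) · u_j.

Step by step this gives:
  u_1 = (1, 0, -1)
  u_2 = (0, 3, 0)
  u_3 = (3/2, 0, 3/2)

Orthogonality check:
  u_2 · u_1 = 0 (should be 0)
  u_3 · u_1 = 0 (should be 0)
  u_3 · u_2 = 0 (should be 0)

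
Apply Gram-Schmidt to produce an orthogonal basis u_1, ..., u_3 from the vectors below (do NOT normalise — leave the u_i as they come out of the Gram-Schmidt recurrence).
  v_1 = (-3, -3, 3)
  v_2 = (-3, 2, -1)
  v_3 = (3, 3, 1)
Orthogonal basis:
  u_1 = (-3, -3, 3)
  u_2 = (-3, 2, -1)
  u_3 = (10/21, 40/21, 50/21)

Apply the Gram-Schmidt recurrence
  u_1 = v_1
  u_i = v_i − Σ_{j<i} ((v_i · u_j) / (u_j · u_j)) · u_j.

Step by step this gives:
  u_1 = (-3, -3, 3)
  u_2 = (-3, 2, -1)
  u_3 = (10/21, 40/21, 50/21)

Orthogonality check:
  u_2 · u_1 = 0 (should be 0)
  u_3 · u_1 = 0 (should be 0)
  u_3 · u_2 = 0 (should be 0)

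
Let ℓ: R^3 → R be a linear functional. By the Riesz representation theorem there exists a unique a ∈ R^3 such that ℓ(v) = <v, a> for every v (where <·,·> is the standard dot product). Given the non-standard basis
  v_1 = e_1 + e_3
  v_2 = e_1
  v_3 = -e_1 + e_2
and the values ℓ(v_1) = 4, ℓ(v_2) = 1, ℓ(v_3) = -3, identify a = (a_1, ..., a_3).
a = (1, -2, 3)

Write a = (a_1, ..., a_3) in the standard basis. For each basis vector v_i, ℓ(v_i) = <v_i, a> is a linear equation in the a_j's. Collect the n equations into a matrix system V a = ℓ, where row i of V is v_i (expressed in the standard basis). Since V is invertible (lower-triangular with 1s on the diagonal, up to permutation), solve by back-substitution:
  V =
[[1, 0, 1],
 [1, 0, 0],
 [-1, 1, 0]]
  V a = (4, 1, -3)
Solving gives a = (1, -2, 3).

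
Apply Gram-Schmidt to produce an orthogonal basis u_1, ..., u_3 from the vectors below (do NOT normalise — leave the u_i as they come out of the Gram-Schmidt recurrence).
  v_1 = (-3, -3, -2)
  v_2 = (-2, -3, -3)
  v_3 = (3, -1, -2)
Orthogonal basis:
  u_1 = (-3, -3, -2)
  u_2 = (19/22, -3/22, -12/11)
  u_3 = (24/43, -40/43, 24/43)

Apply the Gram-Schmidt recurrence
  u_1 = v_1
  u_i = v_i − Σ_{j<i} ((v_i · u_j) / (u_j · u_j)) · u_j.

Step by step this gives:
  u_1 = (-3, -3, -2)
  u_2 = (19/22, -3/22, -12/11)
  u_3 = (24/43, -40/43, 24/43)

Orthogonality check:
  u_2 · u_1 = 0 (should be 0)
  u_3 · u_1 = 0 (should be 0)
  u_3 · u_2 = 0 (should be 0)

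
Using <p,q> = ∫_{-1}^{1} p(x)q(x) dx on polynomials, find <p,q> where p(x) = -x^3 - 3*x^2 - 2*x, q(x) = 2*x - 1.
<p,q> = -22/15

Expand the product: p(x)·q(x) = -2*x^4 - 5*x^3 - x^2 + 2*x.
∫_{-1}^{1} of each monomial x^k gives [2/(k+1) if k even, 0 if k odd]. Integrating term-by-term (or equivalently evaluating the antiderivative F(x) = -2*x^5/5 - 5*x^4/4 - x^3/3 + x^2 at the endpoints):
  F(1) − F(−1) = -59/60 − (29/60) = -22/15.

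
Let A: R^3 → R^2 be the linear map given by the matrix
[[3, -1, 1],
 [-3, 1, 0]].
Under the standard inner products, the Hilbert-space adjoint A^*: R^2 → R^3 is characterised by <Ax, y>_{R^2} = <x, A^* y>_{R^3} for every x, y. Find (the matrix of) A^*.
A^* = A^T =
[[3, -3],
 [-1, 1],
 [1, 0]]

For real matrices with standard dot products, the defining identity <Ax, y> = <x, A^* y> gives (Ax)^T y = x^T (A^*) y, i.e. x^T A^T y = x^T (A^*) y. Since this holds for all x, y, we must have A^* = A^T. Therefore
A^* =
[[3, -3],
 [-1, 1],
 [1, 0]].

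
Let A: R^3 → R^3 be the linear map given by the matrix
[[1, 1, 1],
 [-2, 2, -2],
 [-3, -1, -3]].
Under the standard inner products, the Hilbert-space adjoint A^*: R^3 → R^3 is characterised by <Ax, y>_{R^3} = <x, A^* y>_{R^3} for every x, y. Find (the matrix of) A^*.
A^* = A^T =
[[1, -2, -3],
 [1, 2, -1],
 [1, -2, -3]]

For real matrices with standard dot products, the defining identity <Ax, y> = <x, A^* y> gives (Ax)^T y = x^T (A^*) y, i.e. x^T A^T y = x^T (A^*) y. Since this holds for all x, y, we must have A^* = A^T. Therefore
A^* =
[[1, -2, -3],
 [1, 2, -1],
 [1, -2, -3]].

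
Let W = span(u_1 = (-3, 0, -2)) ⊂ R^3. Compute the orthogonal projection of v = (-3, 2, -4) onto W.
proj_W(v) = (-51/13, 0, -34/13)

Set up U = [u_1 | ... | u_1] ∈ R^(3×1). The projector onto W = col(U) is P = U (U^T U)^(-1) U^T.
Compute U^T U =
  [13],
and U^T v = (17).
Solve U^T U · c = U^T v for the coefficients: c = (17/13). The projection is proj_W(v) = U c.
Check: (v - proj_W(v)) · u_1 = 0  (should be 0).
Result: proj_W(v) = (-51/13, 0, -34/13).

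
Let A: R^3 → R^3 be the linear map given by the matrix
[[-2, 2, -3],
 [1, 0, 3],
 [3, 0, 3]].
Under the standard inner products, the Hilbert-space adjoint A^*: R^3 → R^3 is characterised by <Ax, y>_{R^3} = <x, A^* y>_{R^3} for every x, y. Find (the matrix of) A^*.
A^* = A^T =
[[-2, 1, 3],
 [2, 0, 0],
 [-3, 3, 3]]

For real matrices with standard dot products, the defining identity <Ax, y> = <x, A^* y> gives (Ax)^T y = x^T (A^*) y, i.e. x^T A^T y = x^T (A^*) y. Since this holds for all x, y, we must have A^* = A^T. Therefore
A^* =
[[-2, 1, 3],
 [2, 0, 0],
 [-3, 3, 3]].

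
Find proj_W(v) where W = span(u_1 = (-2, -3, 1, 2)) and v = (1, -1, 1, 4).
proj_W(v) = (-10/9, -5/3, 5/9, 10/9)

Set up U = [u_1 | ... | u_1] ∈ R^(4×1). The projector onto W = col(U) is P = U (U^T U)^(-1) U^T.
Compute U^T U =
  [18],
and U^T v = (10).
Solve U^T U · c = U^T v for the coefficients: c = (5/9). The projection is proj_W(v) = U c.
Check: (v - proj_W(v)) · u_1 = 0  (should be 0).
Result: proj_W(v) = (-10/9, -5/3, 5/9, 10/9).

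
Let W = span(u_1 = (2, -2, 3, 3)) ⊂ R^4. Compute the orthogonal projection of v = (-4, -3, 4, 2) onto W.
proj_W(v) = (16/13, -16/13, 24/13, 24/13)

Set up U = [u_1 | ... | u_1] ∈ R^(4×1). The projector onto W = col(U) is P = U (U^T U)^(-1) U^T.
Compute U^T U =
  [26],
and U^T v = (16).
Solve U^T U · c = U^T v for the coefficients: c = (8/13). The projection is proj_W(v) = U c.
Check: (v - proj_W(v)) · u_1 = 0  (should be 0).
Result: proj_W(v) = (16/13, -16/13, 24/13, 24/13).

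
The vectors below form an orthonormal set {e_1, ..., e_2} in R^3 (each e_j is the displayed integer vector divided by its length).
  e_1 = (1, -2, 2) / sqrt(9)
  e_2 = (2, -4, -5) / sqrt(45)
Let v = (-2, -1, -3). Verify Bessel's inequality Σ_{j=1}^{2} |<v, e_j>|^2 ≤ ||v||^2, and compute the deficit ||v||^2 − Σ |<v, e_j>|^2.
Σ |<v, e_j>|^2 = 9; ||v||^2 = 14; deficit = 5

Write each e_j = u_j / sqrt(<u_j, u_j>) where u_j is the displayed integer vector. Then <v, e_j> = <v, u_j> / sqrt(<u_j, u_j>), so |<v, e_j>|^2 = <v, u_j>^2 / <u_j, u_j>.
Coefficients: <v, e_1> = -6/sqrt(9), <v, e_2> = 15/sqrt(45).
Square and sum: Σ |<v, e_j>|^2 = 9.
Compute ||v||^2 = v·v = 14.
Deficit = 14 − 9 = 5 ≥ 0, confirming Bessel's inequality. (The deficit equals ||v − Σ <v,e_j> e_j||^2, the squared distance from v to span{e_j}.)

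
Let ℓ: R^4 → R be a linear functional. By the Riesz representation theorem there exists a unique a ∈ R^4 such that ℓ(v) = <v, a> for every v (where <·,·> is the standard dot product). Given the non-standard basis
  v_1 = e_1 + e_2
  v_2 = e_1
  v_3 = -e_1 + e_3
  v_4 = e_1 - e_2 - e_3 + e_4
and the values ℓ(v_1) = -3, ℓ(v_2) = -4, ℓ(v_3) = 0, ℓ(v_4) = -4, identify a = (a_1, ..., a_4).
a = (-4, 1, -4, -3)

Write a = (a_1, ..., a_4) in the standard basis. For each basis vector v_i, ℓ(v_i) = <v_i, a> is a linear equation in the a_j's. Collect the n equations into a matrix system V a = ℓ, where row i of V is v_i (expressed in the standard basis). Since V is invertible (lower-triangular with 1s on the diagonal, up to permutation), solve by back-substitution:
  V =
[[1, 1, 0, 0],
 [1, 0, 0, 0],
 [-1, 0, 1, 0],
 [1, -1, -1, 1]]
  V a = (-3, -4, 0, -4)
Solving gives a = (-4, 1, -4, -3).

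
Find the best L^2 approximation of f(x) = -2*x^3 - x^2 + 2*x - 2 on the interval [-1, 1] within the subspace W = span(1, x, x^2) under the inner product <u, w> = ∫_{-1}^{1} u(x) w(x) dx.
g(x) = -x^2 + 4*x/5 - 2

The best approximation g ∈ W is the orthogonal projection of f onto W. Writing g = a_0 + a_1 x + a_2 x^2, the coefficients solve the normal equations G · a = b where
  G_{ij} = <φ_i, φ_j> and b_i = <f, φ_i>, with φ_0 = 1, φ_1 = x, φ_2 = x^2.
G =
  [2, 0, 2/3]
  [0, 2/3, 0]
  [2/3, 0, 2/5],
b = (-14/3, 8/15, -26/15).
Solving gives a_0 = -2, a_1 = 4/5, a_2 = -1, so
  g(x) = -x^2 + 4*x/5 - 2.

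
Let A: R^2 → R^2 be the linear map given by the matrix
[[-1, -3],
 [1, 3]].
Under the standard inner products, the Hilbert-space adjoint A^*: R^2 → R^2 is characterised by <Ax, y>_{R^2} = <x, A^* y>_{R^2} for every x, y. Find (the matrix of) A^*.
A^* = A^T =
[[-1, 1],
 [-3, 3]]

For real matrices with standard dot products, the defining identity <Ax, y> = <x, A^* y> gives (Ax)^T y = x^T (A^*) y, i.e. x^T A^T y = x^T (A^*) y. Since this holds for all x, y, we must have A^* = A^T. Therefore
A^* =
[[-1, 1],
 [-3, 3]].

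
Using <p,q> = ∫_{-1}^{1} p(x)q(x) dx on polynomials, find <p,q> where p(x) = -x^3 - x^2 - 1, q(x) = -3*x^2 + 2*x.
<p,q> = 12/5

Expand the product: p(x)·q(x) = 3*x^5 + x^4 - 2*x^3 + 3*x^2 - 2*x.
∫_{-1}^{1} of each monomial x^k gives [2/(k+1) if k even, 0 if k odd]. Integrating term-by-term (or equivalently evaluating the antiderivative F(x) = x^6/2 + x^5/5 - x^4/2 + x^3 - x^2 at the endpoints):
  F(1) − F(−1) = 1/5 − (-11/5) = 12/5.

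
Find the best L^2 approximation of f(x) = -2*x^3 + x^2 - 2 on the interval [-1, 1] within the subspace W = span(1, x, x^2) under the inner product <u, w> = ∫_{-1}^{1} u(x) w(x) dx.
g(x) = x^2 - 6*x/5 - 2

The best approximation g ∈ W is the orthogonal projection of f onto W. Writing g = a_0 + a_1 x + a_2 x^2, the coefficients solve the normal equations G · a = b where
  G_{ij} = <φ_i, φ_j> and b_i = <f, φ_i>, with φ_0 = 1, φ_1 = x, φ_2 = x^2.
G =
  [2, 0, 2/3]
  [0, 2/3, 0]
  [2/3, 0, 2/5],
b = (-10/3, -4/5, -14/15).
Solving gives a_0 = -2, a_1 = -6/5, a_2 = 1, so
  g(x) = x^2 - 6*x/5 - 2.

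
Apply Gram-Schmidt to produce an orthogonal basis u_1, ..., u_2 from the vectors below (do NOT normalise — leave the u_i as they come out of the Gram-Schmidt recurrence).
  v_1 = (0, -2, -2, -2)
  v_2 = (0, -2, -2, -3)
Orthogonal basis:
  u_1 = (0, -2, -2, -2)
  u_2 = (0, 1/3, 1/3, -2/3)

Apply the Gram-Schmidt recurrence
  u_1 = v_1
  u_i = v_i − Σ_{j<i} ((v_i · u_j) / (u_j · u_j)) · u_j.

Step by step this gives:
  u_1 = (0, -2, -2, -2)
  u_2 = (0, 1/3, 1/3, -2/3)

Orthogonality check:
  u_2 · u_1 = 0 (should be 0)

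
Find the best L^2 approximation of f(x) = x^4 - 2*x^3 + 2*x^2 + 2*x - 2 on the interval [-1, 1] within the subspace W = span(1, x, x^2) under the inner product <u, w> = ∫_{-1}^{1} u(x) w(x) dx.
g(x) = 20*x^2/7 + 4*x/5 - 73/35

The best approximation g ∈ W is the orthogonal projection of f onto W. Writing g = a_0 + a_1 x + a_2 x^2, the coefficients solve the normal equations G · a = b where
  G_{ij} = <φ_i, φ_j> and b_i = <f, φ_i>, with φ_0 = 1, φ_1 = x, φ_2 = x^2.
G =
  [2, 0, 2/3]
  [0, 2/3, 0]
  [2/3, 0, 2/5],
b = (-34/15, 8/15, -26/105).
Solving gives a_0 = -73/35, a_1 = 4/5, a_2 = 20/7, so
  g(x) = 20*x^2/7 + 4*x/5 - 73/35.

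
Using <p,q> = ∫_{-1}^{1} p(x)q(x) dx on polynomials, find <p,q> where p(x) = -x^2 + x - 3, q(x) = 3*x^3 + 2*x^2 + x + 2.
<p,q> = -244/15

Expand the product: p(x)·q(x) = -3*x^5 + x^4 - 8*x^3 - 7*x^2 - x - 6.
∫_{-1}^{1} of each monomial x^k gives [2/(k+1) if k even, 0 if k odd]. Integrating term-by-term (or equivalently evaluating the antiderivative F(x) = -x^6/2 + x^5/5 - 2*x^4 - 7*x^3/3 - x^2/2 - 6*x at the endpoints):
  F(1) − F(−1) = -167/15 − (77/15) = -244/15.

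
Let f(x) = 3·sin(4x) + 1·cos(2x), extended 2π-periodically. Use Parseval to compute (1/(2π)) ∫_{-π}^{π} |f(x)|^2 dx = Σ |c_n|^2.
Σ |c_n|^2 = 5

Expand |f|^2 and use orthogonality of {sin(nx), cos(mx)} on [-π, π]:
  ∫_{-π}^{π} sin(nx)^2 dx = π, ∫ cos(mx)^2 dx = π, and cross terms integrate to 0.
So ∫_{-π}^{π} f(x)^2 dx = 3^2 · π + 1^2 · π = (9 + 1)π.
Divide by 2π: (9 + 1)/2 = 5.
By Parseval, this equals Σ |c_n|^2.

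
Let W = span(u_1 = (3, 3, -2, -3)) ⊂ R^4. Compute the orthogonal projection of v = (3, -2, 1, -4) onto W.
proj_W(v) = (39/31, 39/31, -26/31, -39/31)

Set up U = [u_1 | ... | u_1] ∈ R^(4×1). The projector onto W = col(U) is P = U (U^T U)^(-1) U^T.
Compute U^T U =
  [31],
and U^T v = (13).
Solve U^T U · c = U^T v for the coefficients: c = (13/31). The projection is proj_W(v) = U c.
Check: (v - proj_W(v)) · u_1 = 0  (should be 0).
Result: proj_W(v) = (39/31, 39/31, -26/31, -39/31).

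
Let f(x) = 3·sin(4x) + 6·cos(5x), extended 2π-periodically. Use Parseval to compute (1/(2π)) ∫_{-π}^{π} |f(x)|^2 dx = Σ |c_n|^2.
Σ |c_n|^2 = 45/2

Expand |f|^2 and use orthogonality of {sin(nx), cos(mx)} on [-π, π]:
  ∫_{-π}^{π} sin(nx)^2 dx = π, ∫ cos(mx)^2 dx = π, and cross terms integrate to 0.
So ∫_{-π}^{π} f(x)^2 dx = 3^2 · π + 6^2 · π = (9 + 36)π.
Divide by 2π: (9 + 36)/2 = 45/2.
By Parseval, this equals Σ |c_n|^2.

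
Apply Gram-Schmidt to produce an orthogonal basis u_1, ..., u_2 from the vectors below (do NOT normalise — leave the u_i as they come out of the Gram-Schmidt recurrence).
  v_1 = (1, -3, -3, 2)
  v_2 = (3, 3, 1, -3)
Orthogonal basis:
  u_1 = (1, -3, -3, 2)
  u_2 = (84/23, 24/23, -22/23, -39/23)

Apply the Gram-Schmidt recurrence
  u_1 = v_1
  u_i = v_i − Σ_{j<i} ((v_i · u_j) / (u_j · u_j)) · u_j.

Step by step this gives:
  u_1 = (1, -3, -3, 2)
  u_2 = (84/23, 24/23, -22/23, -39/23)

Orthogonality check:
  u_2 · u_1 = 0 (should be 0)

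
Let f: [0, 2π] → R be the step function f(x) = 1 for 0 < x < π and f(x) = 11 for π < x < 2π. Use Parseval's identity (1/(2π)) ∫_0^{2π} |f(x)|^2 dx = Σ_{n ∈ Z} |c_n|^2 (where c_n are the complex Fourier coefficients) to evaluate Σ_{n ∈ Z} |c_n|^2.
Σ |c_n|^2 = 61

Parseval equates the L^2 energy of f (normalised by 1/(2π)) with the ℓ^2 sum of its Fourier coefficients: (1/(2π)) ∫_0^{2π} |f|^2 = Σ |c_n|^2.
Compute the left side: (1/(2π)) [∫_0^π 1^2 dx + ∫_π^{2π} 11^2 dx] = (1/(2π)) · (1π + 121π) = (1 + 121)/2 = 61.
So Σ_{n ∈ Z} |c_n|^2 = 61.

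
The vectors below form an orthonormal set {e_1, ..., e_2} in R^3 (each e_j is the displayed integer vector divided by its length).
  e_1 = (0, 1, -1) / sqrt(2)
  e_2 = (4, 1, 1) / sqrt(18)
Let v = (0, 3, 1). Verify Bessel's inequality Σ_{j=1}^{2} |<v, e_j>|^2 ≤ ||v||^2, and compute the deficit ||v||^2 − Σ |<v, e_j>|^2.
Σ |<v, e_j>|^2 = 26/9; ||v||^2 = 10; deficit = 64/9

Write each e_j = u_j / sqrt(<u_j, u_j>) where u_j is the displayed integer vector. Then <v, e_j> = <v, u_j> / sqrt(<u_j, u_j>), so |<v, e_j>|^2 = <v, u_j>^2 / <u_j, u_j>.
Coefficients: <v, e_1> = 2/sqrt(2), <v, e_2> = 4/sqrt(18).
Square and sum: Σ |<v, e_j>|^2 = 26/9.
Compute ||v||^2 = v·v = 10.
Deficit = 10 − 26/9 = 64/9 ≥ 0, confirming Bessel's inequality. (The deficit equals ||v − Σ <v,e_j> e_j||^2, the squared distance from v to span{e_j}.)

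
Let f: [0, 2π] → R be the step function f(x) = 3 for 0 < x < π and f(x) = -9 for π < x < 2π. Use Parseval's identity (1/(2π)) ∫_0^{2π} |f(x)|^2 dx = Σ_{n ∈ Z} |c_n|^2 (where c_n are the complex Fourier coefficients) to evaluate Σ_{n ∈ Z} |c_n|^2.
Σ |c_n|^2 = 45

Parseval equates the L^2 energy of f (normalised by 1/(2π)) with the ℓ^2 sum of its Fourier coefficients: (1/(2π)) ∫_0^{2π} |f|^2 = Σ |c_n|^2.
Compute the left side: (1/(2π)) [∫_0^π 3^2 dx + ∫_π^{2π} (-9)^2 dx] = (1/(2π)) · (9π + 81π) = (9 + 81)/2 = 45.
So Σ_{n ∈ Z} |c_n|^2 = 45.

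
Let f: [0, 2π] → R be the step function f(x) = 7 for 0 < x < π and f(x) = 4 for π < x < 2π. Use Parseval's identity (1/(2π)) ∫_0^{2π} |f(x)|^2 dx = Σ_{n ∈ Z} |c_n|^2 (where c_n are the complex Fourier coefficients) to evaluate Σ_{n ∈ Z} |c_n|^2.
Σ |c_n|^2 = 65/2

Parseval equates the L^2 energy of f (normalised by 1/(2π)) with the ℓ^2 sum of its Fourier coefficients: (1/(2π)) ∫_0^{2π} |f|^2 = Σ |c_n|^2.
Compute the left side: (1/(2π)) [∫_0^π 7^2 dx + ∫_π^{2π} 4^2 dx] = (1/(2π)) · (49π + 16π) = (49 + 16)/2 = 65/2.
So Σ_{n ∈ Z} |c_n|^2 = 65/2.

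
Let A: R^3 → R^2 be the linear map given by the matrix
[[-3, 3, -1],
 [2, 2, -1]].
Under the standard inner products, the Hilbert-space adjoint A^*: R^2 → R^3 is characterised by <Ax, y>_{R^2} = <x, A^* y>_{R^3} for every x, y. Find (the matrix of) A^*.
A^* = A^T =
[[-3, 2],
 [3, 2],
 [-1, -1]]

For real matrices with standard dot products, the defining identity <Ax, y> = <x, A^* y> gives (Ax)^T y = x^T (A^*) y, i.e. x^T A^T y = x^T (A^*) y. Since this holds for all x, y, we must have A^* = A^T. Therefore
A^* =
[[-3, 2],
 [3, 2],
 [-1, -1]].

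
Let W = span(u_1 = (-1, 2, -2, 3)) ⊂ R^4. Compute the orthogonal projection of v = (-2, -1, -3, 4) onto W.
proj_W(v) = (-1, 2, -2, 3)

Set up U = [u_1 | ... | u_1] ∈ R^(4×1). The projector onto W = col(U) is P = U (U^T U)^(-1) U^T.
Compute U^T U =
  [18],
and U^T v = (18).
Solve U^T U · c = U^T v for the coefficients: c = (1). The projection is proj_W(v) = U c.
Check: (v - proj_W(v)) · u_1 = 0  (should be 0).
Result: proj_W(v) = (-1, 2, -2, 3).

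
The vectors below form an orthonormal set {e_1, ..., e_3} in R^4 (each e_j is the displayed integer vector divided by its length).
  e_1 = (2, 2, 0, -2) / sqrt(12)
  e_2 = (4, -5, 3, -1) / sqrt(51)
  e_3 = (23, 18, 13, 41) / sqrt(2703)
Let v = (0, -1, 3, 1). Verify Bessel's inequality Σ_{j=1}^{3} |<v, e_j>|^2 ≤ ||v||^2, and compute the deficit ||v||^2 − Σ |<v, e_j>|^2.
Σ |<v, e_j>|^2 = 965/159; ||v||^2 = 11; deficit = 784/159

Write each e_j = u_j / sqrt(<u_j, u_j>) where u_j is the displayed integer vector. Then <v, e_j> = <v, u_j> / sqrt(<u_j, u_j>), so |<v, e_j>|^2 = <v, u_j>^2 / <u_j, u_j>.
Coefficients: <v, e_1> = -4/sqrt(12), <v, e_2> = 13/sqrt(51), <v, e_3> = 62/sqrt(2703).
Square and sum: Σ |<v, e_j>|^2 = 965/159.
Compute ||v||^2 = v·v = 11.
Deficit = 11 − 965/159 = 784/159 ≥ 0, confirming Bessel's inequality. (The deficit equals ||v − Σ <v,e_j> e_j||^2, the squared distance from v to span{e_j}.)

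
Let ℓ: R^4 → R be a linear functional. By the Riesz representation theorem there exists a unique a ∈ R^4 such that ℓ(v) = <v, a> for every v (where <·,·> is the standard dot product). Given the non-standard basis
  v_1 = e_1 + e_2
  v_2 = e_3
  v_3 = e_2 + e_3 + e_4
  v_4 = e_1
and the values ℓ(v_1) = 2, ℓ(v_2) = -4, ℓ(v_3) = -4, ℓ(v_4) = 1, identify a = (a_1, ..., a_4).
a = (1, 1, -4, -1)

Write a = (a_1, ..., a_4) in the standard basis. For each basis vector v_i, ℓ(v_i) = <v_i, a> is a linear equation in the a_j's. Collect the n equations into a matrix system V a = ℓ, where row i of V is v_i (expressed in the standard basis). Since V is invertible (lower-triangular with 1s on the diagonal, up to permutation), solve by back-substitution:
  V =
[[1, 1, 0, 0],
 [0, 0, 1, 0],
 [0, 1, 1, 1],
 [1, 0, 0, 0]]
  V a = (2, -4, -4, 1)
Solving gives a = (1, 1, -4, -1).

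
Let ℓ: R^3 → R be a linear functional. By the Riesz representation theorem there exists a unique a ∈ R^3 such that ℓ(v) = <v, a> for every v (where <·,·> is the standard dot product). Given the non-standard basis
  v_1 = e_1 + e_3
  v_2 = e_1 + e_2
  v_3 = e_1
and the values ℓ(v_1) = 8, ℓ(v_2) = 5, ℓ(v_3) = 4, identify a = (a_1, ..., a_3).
a = (4, 1, 4)

Write a = (a_1, ..., a_3) in the standard basis. For each basis vector v_i, ℓ(v_i) = <v_i, a> is a linear equation in the a_j's. Collect the n equations into a matrix system V a = ℓ, where row i of V is v_i (expressed in the standard basis). Since V is invertible (lower-triangular with 1s on the diagonal, up to permutation), solve by back-substitution:
  V =
[[1, 0, 1],
 [1, 1, 0],
 [1, 0, 0]]
  V a = (8, 5, 4)
Solving gives a = (4, 1, 4).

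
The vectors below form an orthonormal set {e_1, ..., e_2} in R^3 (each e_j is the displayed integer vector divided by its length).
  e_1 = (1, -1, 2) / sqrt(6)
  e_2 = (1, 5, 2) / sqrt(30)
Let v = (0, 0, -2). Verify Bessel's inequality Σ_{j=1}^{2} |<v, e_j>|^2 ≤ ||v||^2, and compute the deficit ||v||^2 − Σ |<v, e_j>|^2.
Σ |<v, e_j>|^2 = 16/5; ||v||^2 = 4; deficit = 4/5

Write each e_j = u_j / sqrt(<u_j, u_j>) where u_j is the displayed integer vector. Then <v, e_j> = <v, u_j> / sqrt(<u_j, u_j>), so |<v, e_j>|^2 = <v, u_j>^2 / <u_j, u_j>.
Coefficients: <v, e_1> = -4/sqrt(6), <v, e_2> = -4/sqrt(30).
Square and sum: Σ |<v, e_j>|^2 = 16/5.
Compute ||v||^2 = v·v = 4.
Deficit = 4 − 16/5 = 4/5 ≥ 0, confirming Bessel's inequality. (The deficit equals ||v − Σ <v,e_j> e_j||^2, the squared distance from v to span{e_j}.)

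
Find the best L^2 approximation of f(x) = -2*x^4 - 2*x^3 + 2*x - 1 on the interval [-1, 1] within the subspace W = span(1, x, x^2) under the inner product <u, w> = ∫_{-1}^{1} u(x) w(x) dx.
g(x) = -12*x^2/7 + 4*x/5 - 29/35

The best approximation g ∈ W is the orthogonal projection of f onto W. Writing g = a_0 + a_1 x + a_2 x^2, the coefficients solve the normal equations G · a = b where
  G_{ij} = <φ_i, φ_j> and b_i = <f, φ_i>, with φ_0 = 1, φ_1 = x, φ_2 = x^2.
G =
  [2, 0, 2/3]
  [0, 2/3, 0]
  [2/3, 0, 2/5],
b = (-14/5, 8/15, -26/21).
Solving gives a_0 = -29/35, a_1 = 4/5, a_2 = -12/7, so
  g(x) = -12*x^2/7 + 4*x/5 - 29/35.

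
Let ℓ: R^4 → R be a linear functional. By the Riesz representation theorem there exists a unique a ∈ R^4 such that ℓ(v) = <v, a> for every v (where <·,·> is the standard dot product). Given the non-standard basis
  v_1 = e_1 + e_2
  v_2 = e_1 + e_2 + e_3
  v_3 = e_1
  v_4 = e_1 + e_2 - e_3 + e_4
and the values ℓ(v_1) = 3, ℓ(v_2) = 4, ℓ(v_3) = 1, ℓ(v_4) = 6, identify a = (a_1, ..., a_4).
a = (1, 2, 1, 4)

Write a = (a_1, ..., a_4) in the standard basis. For each basis vector v_i, ℓ(v_i) = <v_i, a> is a linear equation in the a_j's. Collect the n equations into a matrix system V a = ℓ, where row i of V is v_i (expressed in the standard basis). Since V is invertible (lower-triangular with 1s on the diagonal, up to permutation), solve by back-substitution:
  V =
[[1, 1, 0, 0],
 [1, 1, 1, 0],
 [1, 0, 0, 0],
 [1, 1, -1, 1]]
  V a = (3, 4, 1, 6)
Solving gives a = (1, 2, 1, 4).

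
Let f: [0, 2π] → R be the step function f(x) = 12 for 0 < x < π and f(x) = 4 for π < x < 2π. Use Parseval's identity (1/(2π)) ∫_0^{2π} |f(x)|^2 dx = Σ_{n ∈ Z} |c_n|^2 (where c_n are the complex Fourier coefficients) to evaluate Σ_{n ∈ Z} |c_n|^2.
Σ |c_n|^2 = 80

Parseval equates the L^2 energy of f (normalised by 1/(2π)) with the ℓ^2 sum of its Fourier coefficients: (1/(2π)) ∫_0^{2π} |f|^2 = Σ |c_n|^2.
Compute the left side: (1/(2π)) [∫_0^π 12^2 dx + ∫_π^{2π} 4^2 dx] = (1/(2π)) · (144π + 16π) = (144 + 16)/2 = 80.
So Σ_{n ∈ Z} |c_n|^2 = 80.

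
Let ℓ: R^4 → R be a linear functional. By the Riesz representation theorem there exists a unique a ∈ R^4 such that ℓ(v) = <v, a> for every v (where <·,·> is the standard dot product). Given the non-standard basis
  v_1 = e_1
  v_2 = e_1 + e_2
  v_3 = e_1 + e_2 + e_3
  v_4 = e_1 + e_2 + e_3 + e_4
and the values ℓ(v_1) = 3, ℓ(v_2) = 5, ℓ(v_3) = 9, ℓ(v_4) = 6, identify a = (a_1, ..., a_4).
a = (3, 2, 4, -3)

Write a = (a_1, ..., a_4) in the standard basis. For each basis vector v_i, ℓ(v_i) = <v_i, a> is a linear equation in the a_j's. Collect the n equations into a matrix system V a = ℓ, where row i of V is v_i (expressed in the standard basis). Since V is invertible (lower-triangular with 1s on the diagonal, up to permutation), solve by back-substitution:
  V =
[[1, 0, 0, 0],
 [1, 1, 0, 0],
 [1, 1, 1, 0],
 [1, 1, 1, 1]]
  V a = (3, 5, 9, 6)
Solving gives a = (3, 2, 4, -3).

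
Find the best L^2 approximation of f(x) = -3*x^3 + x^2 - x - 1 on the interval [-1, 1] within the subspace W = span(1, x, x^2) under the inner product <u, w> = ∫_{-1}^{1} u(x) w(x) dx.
g(x) = x^2 - 14*x/5 - 1

The best approximation g ∈ W is the orthogonal projection of f onto W. Writing g = a_0 + a_1 x + a_2 x^2, the coefficients solve the normal equations G · a = b where
  G_{ij} = <φ_i, φ_j> and b_i = <f, φ_i>, with φ_0 = 1, φ_1 = x, φ_2 = x^2.
G =
  [2, 0, 2/3]
  [0, 2/3, 0]
  [2/3, 0, 2/5],
b = (-4/3, -28/15, -4/15).
Solving gives a_0 = -1, a_1 = -14/5, a_2 = 1, so
  g(x) = x^2 - 14*x/5 - 1.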